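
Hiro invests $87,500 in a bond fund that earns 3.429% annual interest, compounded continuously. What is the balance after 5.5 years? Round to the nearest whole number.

A = P·e^(rt) = 87,500·e^(0.03429·5.5) = 87,500·e^0.188595.
e^0.188595 ≈ 1.20755179496, so A ≈ 105,660.7821.

$105,661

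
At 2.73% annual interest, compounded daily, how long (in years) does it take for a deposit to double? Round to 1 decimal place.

(1 + 0.0000747945)^(365t) = 2.
365t = ln 2 / ln(1 + 0.0000747945) ≈ 0.69315/7.47917e-05 ≈ 9267.6990.
t ≈ 25.3910.

25.4 years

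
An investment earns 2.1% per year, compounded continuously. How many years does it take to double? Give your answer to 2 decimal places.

33.01 years

e^(0.021t) = 2, so 0.021t = ln 2 ≈ 0.69315.
t ≈ 0.69315/0.021 ≈ 33.0070.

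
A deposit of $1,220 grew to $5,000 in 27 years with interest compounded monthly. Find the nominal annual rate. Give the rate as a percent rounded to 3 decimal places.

5.236%

(1 + r/12)^324 = 5,000/1,220 = 4.09836.
1 + r/12 = 4.09836^(1/324) ≈ 1.004363, so r/12 ≈ 0.00436315.
r ≈ 12·0.00436315 = 5.23579%.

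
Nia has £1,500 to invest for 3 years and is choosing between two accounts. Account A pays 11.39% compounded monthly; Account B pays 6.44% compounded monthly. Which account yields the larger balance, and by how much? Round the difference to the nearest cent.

Account A, by £288.86

A: (1 + 0.1139/12)^36 ≈ 1.405071987, so 1,500 × 1.405071987 ≈ 2,107.6080.
B: (1 + 0.0644/12)^36 ≈ 1.212498889, so 1,500 × 1.212498889 ≈ 1,818.7483.
Difference ≈ 288.8596 in favor of A.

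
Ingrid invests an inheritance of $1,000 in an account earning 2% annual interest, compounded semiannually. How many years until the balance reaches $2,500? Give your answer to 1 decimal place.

46.0 years

We need (1 + 0.01)^(2t) = 2.5, so 2t = ln 2.5 / ln 1.01 ≈ 92.0865.
t ≈ 92.0865/2 = 46.0432 years.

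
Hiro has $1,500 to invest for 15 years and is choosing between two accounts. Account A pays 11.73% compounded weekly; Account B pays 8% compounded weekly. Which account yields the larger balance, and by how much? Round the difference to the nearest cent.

A: (1 + 0.1173/52)^780 ≈ 5.798031517, so 1,500 × 5.798031517 ≈ 8,697.0473.
B: (1 + 0.08/52)^780 ≈ 3.31705675, so 1,500 × 3.31705675 ≈ 4,975.5851.
Difference ≈ 3,721.4622 in favor of A.

Account A, by $3,721.46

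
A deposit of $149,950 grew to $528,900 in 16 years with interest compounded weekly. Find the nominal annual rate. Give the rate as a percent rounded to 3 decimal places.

The 832-period growth factor is 528,900/149,950 = 3.52718.
r/52 = 3.52718^(1/832) − 1 ≈ 0.00151617, so r ≈ 52·0.00151617 = 7.88408%.

7.884%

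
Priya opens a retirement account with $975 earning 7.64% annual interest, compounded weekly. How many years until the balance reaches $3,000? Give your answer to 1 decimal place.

14.7 years

We need (1 + 0.00146923)^(52t) = 3.0769, so 52t = ln 3.0769 / ln 1.001469 ≈ 765.5404.
t ≈ 765.5404/52 = 14.7219 years.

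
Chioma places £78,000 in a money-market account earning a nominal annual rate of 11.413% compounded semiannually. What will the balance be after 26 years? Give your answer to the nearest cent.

£1,397,599.24

Periodic rate = 11.413%/2 = 0.057065; periods = 2·26 = 52.
A = 78,000·(1 + 0.057065)^52 ≈ 78,000·17.9179389913 ≈ 1,397,599.2413.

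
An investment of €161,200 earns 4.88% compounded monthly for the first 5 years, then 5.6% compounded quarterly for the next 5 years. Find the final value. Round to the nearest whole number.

Phase 1: 161,200·(1 + 0.0488/12)^60 ≈ 205,644.9294.
Phase 2: 205,644.9294·(1 + 0.014)^20 ≈ 271,567.0693.

€271,567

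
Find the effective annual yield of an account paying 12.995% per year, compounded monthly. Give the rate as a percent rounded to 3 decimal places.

One year is 12 periods at 0.0108292 each: (1 + 0.0108292)^12 ≈ 1.137976.
EAR = 1.137976 − 1 ≈ 13.79762%.

13.798%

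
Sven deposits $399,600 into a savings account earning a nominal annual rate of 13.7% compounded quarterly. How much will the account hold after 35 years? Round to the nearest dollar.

Growth factor = (1 + 0.03425)^140 ≈ 111.57686106403.
A ≈ 399,600 × 111.57686106403 ≈ 44,586,113.6812.

$44,586,114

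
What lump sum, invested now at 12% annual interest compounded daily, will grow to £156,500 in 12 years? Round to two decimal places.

£37,087.97

Periodic rate = 12%/365 = 0.000328767; 4380 periods.
P = 156,500/(1 + 0.12/365)^4380 ≈ 156,500/4.21969706337 ≈ 37,087.9705.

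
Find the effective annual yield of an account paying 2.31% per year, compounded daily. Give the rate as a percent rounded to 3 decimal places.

2.337%

One year is 365 periods at 0.0000632877 each: (1 + 0.0000632877)^365 ≈ 1.023368.
EAR = 1.023368 − 1 ≈ 2.33681%.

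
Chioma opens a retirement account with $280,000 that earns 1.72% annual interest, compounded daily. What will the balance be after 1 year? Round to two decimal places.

Growth factor = (1 + 0.0172/365)^365 ≈ 1.01734835946.
A ≈ 280,000 × 1.01734835946 ≈ 284,857.5406.

$284,857.54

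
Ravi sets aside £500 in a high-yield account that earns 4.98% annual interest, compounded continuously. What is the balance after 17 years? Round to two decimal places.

A = P·e^(rt) = 500·e^(0.0498·17) = 500·e^0.8466.
e^0.8466 ≈ 2.33170556, so A ≈ 1,165.8528.

£1,165.85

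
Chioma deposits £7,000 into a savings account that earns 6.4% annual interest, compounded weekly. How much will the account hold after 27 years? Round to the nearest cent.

Growth factor = (1 + 0.064/52)^1404 ≈ 5.6234057579.
A ≈ 7,000 × 5.6234057579 ≈ 39,363.8403.

£39,363.84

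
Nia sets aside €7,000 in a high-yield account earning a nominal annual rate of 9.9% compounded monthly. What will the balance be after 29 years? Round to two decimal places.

Periodic rate = 9.9%/12 = 0.00825; periods = 12·29 = 348.
A = 7,000·(1 + 0.00825)^348 ≈ 7,000·17.4479447166 ≈ 122,135.6130.

€122,135.61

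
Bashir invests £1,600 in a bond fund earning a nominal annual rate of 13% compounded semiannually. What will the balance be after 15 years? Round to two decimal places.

£10,582.99

Growth factor = (1 + 0.065)^30 ≈ 6.614366163.
A ≈ 1,600 × 6.614366163 ≈ 10,582.9859.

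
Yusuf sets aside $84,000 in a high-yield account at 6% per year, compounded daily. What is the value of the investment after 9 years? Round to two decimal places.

$144,138.18

Growth factor = (1 + 0.06/365)^3285 ≈ 1.71593070972.
A ≈ 84,000 × 1.71593070972 ≈ 144,138.1796.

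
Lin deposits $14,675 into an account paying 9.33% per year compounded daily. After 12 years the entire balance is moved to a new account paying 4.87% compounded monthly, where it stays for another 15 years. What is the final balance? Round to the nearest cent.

After 12 years at 9.33%: 14,675 × 3.0631902257 ≈ 44,952.3166.
Then 15 years at 4.87%: 44,952.3166 × 2.0730515325 ≈ 93,188.4687.

$93,188.47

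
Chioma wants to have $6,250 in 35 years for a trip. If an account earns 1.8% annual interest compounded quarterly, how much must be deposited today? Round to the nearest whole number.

$3,333

Periodic rate = 1.8%/4 = 0.0045; 140 periods.
P = 6,250/(1 + 0.0045)^140 ≈ 6,250/1.874958898 ≈ 3,333.4064.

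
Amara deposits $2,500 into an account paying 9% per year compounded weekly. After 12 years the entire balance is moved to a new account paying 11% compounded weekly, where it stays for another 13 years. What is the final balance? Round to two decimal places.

After 12 years at 9%: 2,500 × 2.9419318624 ≈ 7,354.8297.
Then 13 years at 11%: 7,354.8297 × 4.1723925724 ≈ 30,687.2366.

$30,687.24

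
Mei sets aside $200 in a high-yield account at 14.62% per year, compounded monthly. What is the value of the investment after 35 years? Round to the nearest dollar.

Growth factor = (1 + 0.1462/12)^420 ≈ 161.75451215.
A ≈ 200 × 161.75451215 ≈ 32,350.9024.

$32,351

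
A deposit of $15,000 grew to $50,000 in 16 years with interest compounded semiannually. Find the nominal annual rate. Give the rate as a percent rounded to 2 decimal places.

7.67%

(1 + r/2)^32 = 50,000/15,000 = 3.33333.
1 + r/2 = 3.33333^(1/32) ≈ 1.038341, so r/2 ≈ 0.0383409.
r ≈ 2·0.0383409 = 7.66818%.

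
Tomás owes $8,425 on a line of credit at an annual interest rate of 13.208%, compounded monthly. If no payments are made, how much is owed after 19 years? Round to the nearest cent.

Periodic rate = 13.208%/12 = 0.0110067; periods = 12·19 = 228.
A = 8,425·(1 + 0.13208/12)^228 ≈ 8,425·12.1315535006 ≈ 102,208.3382.

$102,208.34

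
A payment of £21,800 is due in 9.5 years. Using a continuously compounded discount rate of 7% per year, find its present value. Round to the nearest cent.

P = A·e^(−rt) = 21,800·e^(−0.665).
e^(−0.665) ≈ 0.51427352771, so P ≈ 11,211.1629.

£11,211.16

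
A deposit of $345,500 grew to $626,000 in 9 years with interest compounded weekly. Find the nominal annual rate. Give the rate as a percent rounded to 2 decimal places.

(1 + r/52)^468 = 626,000/345,500 = 1.81187.
1 + r/52 = 1.81187^(1/468) ≈ 1.001271, so r/52 ≈ 0.0012708.
r ≈ 52·0.0012708 = 6.60817%.

6.61%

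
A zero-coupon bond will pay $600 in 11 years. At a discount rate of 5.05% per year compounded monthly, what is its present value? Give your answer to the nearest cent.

Growth factor = (1 + 0.0505/12)^132 ≈ 1.74078194.
P = 600/1.74078194 ≈ 344.6727.

$344.67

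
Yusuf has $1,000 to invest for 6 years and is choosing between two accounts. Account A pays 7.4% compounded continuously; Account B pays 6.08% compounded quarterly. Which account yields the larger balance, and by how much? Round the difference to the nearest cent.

Account A, by $122.65

A: e^(0.074·6) = e^0.444 ≈ 1.558930486, so 1,000 × 1.558930486 ≈ 1,558.9305.
B: (1 + 0.0152)^24 ≈ 1.436278363, so 1,000 × 1.436278363 ≈ 1,436.2784.
Difference ≈ 122.6521 in favor of A.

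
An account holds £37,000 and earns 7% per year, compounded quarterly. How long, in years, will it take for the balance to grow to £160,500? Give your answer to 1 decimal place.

21.1 years

(1 + 0.0175)^(4t) = 160,500/37,000 = 4.3378.
4t·ln(1 + 0.0175) = ln(4.3378); 4t = 1.4674/0.0173486 ≈ 84.5816.
t ≈ 21.1454 years.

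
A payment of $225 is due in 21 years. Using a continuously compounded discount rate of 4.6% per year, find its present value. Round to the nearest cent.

P = A·e^(−rt) = 225·e^(−0.966).
e^(−0.966) ≈ 0.380602407, so P ≈ 85.6355.

$85.64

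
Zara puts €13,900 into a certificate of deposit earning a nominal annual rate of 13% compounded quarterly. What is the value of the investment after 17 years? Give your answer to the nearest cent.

€122,331.67

Growth factor = (1 + 0.0325)^68 ≈ 8.80083952945.
A ≈ 13,900 × 8.80083952945 ≈ 122,331.6695.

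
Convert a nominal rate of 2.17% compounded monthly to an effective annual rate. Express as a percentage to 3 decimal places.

One year is 12 periods at 0.00180833 each: (1 + 0.00180833)^12 ≈ 1.021917.
EAR = 1.021917 − 1 ≈ 2.19171%.

2.192%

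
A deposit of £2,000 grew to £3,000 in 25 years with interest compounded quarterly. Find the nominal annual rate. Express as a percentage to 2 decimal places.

1.63%

The 100-period growth factor is 3,000/2,000 = 1.5.
r/4 = 1.5^(1/100) − 1 ≈ 0.00406288, so r ≈ 4·0.00406288 = 1.62515%.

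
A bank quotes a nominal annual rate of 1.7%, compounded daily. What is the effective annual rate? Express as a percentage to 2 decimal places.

EAR = (1 + 1.7%/365)^365 − 1 = (1 + 0.0000465753)^365 − 1.
(1 + 0.0000465753)^365 ≈ 1.017145, so EAR ≈ 1.71449%.

1.71%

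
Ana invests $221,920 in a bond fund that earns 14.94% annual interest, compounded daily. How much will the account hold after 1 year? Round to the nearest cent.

$257,671.72

Growth factor = (1 + 0.1494/365)^365 ≈ 1.16110185875.
A ≈ 221,920 × 1.16110185875 ≈ 257,671.7245.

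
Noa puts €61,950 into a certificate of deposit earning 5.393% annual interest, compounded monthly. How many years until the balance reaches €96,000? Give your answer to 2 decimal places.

8.14 years

We need (1 + 0.00449417)^(12t) = 1.5496, so 12t = ln 1.5496 / ln 1.004494 ≈ 97.6831.
t ≈ 97.6831/12 = 8.1403 years.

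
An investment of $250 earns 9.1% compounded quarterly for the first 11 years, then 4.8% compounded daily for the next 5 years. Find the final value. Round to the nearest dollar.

After 11 years at 9.1%: 250 × 2.69065168 ≈ 672.6629.
Then 5 years at 4.8%: 672.6629 × 1.27122909 ≈ 855.1087.

$855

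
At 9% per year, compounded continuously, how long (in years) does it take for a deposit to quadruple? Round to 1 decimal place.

e^(0.09t) = 4, so 0.09t = ln 4 ≈ 1.3863.
t ≈ 1.3863/0.09 ≈ 15.4033.

15.4 years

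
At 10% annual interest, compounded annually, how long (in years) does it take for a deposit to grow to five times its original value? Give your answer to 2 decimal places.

(1 + 0.1)^t = 5.
t = ln 5 / ln(1 + 0.1) ≈ 1.6094/0.0953102 ≈ 16.8863.

16.89 years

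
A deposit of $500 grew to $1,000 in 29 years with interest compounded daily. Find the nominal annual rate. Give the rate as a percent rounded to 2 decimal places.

The 10585-period growth factor is 1,000/500 = 2.
r/365 = 2^(1/10585) − 1 ≈ 0.0000654861, so r ≈ 365·0.0000654861 = 2.39024%.

2.39%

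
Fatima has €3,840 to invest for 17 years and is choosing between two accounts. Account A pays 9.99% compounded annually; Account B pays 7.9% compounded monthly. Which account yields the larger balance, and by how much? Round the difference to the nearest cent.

Account A, by €4,734.60

Account A growth factor: (1 + 0.0999)^17 ≈ 5.0466645094; balance ≈ 19,379.1917.
Account B growth factor: (1 + 0.079/12)^204 ≈ 3.81369524; balance ≈ 14,644.5897.
Account A is larger by 4,734.6020.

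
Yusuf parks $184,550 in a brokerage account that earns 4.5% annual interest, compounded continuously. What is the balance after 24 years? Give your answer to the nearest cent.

$543,440.61

A = P·e^(rt) = 184,550·e^(0.045·24) = 184,550·e^1.08.
e^1.08 ≈ 2.94467955107, so A ≈ 543,440.6111.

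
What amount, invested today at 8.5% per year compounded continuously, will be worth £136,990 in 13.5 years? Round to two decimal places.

P = A·e^(−rt) = 136,990·e^(−1.1475).
e^(−1.1475) ≈ 0.317429351617, so P ≈ 43,484.6469.

£43,484.65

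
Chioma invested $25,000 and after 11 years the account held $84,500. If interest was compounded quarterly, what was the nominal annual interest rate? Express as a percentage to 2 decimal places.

11.23%

(1 + r/4)^44 = 84,500/25,000 = 3.38.
1 + r/4 = 3.38^(1/44) ≈ 1.028066, so r/4 ≈ 0.0280656.
r ≈ 4·0.0280656 = 11.22625%.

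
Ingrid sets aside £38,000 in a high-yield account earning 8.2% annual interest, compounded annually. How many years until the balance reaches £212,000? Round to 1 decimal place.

21.8 years

(1 + 0.082)^t = 212,000/38,000 = 5.5789.
t·ln(1 + 0.082) = ln(5.5789); t = 1.719/0.0788112 ≈ 21.8116.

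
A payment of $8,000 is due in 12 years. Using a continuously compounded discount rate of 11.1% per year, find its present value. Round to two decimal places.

$2,111.59

P = A·e^(−rt) = 8,000·e^(−1.332).
e^(−1.332) ≈ 0.2639488354, so P ≈ 2,111.5907.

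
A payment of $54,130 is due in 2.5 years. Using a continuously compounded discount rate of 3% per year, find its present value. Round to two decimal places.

P = A·e^(−rt) = 54,130·e^(−0.075).
e^(−0.075) ≈ 0.92774348633, so P ≈ 50,218.7549.

$50,218.75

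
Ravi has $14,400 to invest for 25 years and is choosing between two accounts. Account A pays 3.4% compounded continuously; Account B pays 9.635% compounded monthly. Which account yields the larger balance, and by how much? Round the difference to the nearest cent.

Account B, by $124,905.00

Account A growth factor: e^(0.034·25) = e^0.85 ≈ 2.3396468519; balance ≈ 33,690.9147.
Account B growth factor: (1 + 0.09635/12)^300 ≈ 11.0136049777; balance ≈ 158,595.9117.
Account B is larger by 124,904.9970.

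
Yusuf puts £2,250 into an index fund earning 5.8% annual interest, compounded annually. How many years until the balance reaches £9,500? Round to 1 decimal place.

We need (1 + 0.058)^t = 4.2222, so t = ln 4.2222 / ln 1.058 ≈ 25.5472.

25.5 years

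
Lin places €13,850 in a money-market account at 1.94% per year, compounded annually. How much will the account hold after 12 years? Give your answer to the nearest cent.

€17,441.56

Growth factor = (1 + 0.0194)^12 ≈ 1.2593184061.
A ≈ 13,850 × 1.2593184061 ≈ 17,441.5599.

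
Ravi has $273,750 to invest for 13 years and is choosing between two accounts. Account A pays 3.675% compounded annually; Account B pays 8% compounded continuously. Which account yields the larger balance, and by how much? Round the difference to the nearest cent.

Account A growth factor: (1 + 0.03675)^13 ≈ 1.59868379388; balance ≈ 437,639.6886.
Account B growth factor: e^(0.08·13) = e^1.04 ≈ 2.82921701435; balance ≈ 774,498.1577.
Account B is larger by 336,858.4691.

Account B, by $336,858.47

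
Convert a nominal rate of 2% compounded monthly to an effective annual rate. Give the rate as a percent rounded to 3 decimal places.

One year is 12 periods at 0.00166667 each: (1 + 0.00166667)^12 ≈ 1.020184.
EAR = 1.020184 − 1 ≈ 2.01844%.

2.018%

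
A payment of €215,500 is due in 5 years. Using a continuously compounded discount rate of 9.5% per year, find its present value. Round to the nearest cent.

€134,016.23

P = A·e^(−rt) = 215,500·e^(−0.475).
e^(−0.475) ≈ 0.621885056465, so P ≈ 134,016.2297.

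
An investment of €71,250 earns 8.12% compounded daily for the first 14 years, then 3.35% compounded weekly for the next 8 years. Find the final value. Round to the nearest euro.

Phase 1: 71,250·(1 + 0.0812/365)^5110 ≈ 222,042.4075.
Phase 2: 222,042.4075·(1 + 0.0335/52)^416 ≈ 290,261.4587.

€290,261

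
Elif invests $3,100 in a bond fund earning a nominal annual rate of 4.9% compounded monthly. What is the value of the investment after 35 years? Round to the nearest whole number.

$17,166

Periodic rate = 4.9%/12 = 0.00408333; periods = 12·35 = 420.
A = 3,100·(1 + 0.049/12)^420 ≈ 3,100·5.5373056867 ≈ 17,165.6476.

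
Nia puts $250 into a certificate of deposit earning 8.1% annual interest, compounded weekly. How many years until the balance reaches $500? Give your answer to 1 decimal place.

8.6 years

(1 + 0.00155769)^(52t) = 500/250 = 2.
52t·ln(1 + 0.00155769) = ln(2); 52t = 0.69315/0.00155648 ≈ 445.3299.
t ≈ 8.5640 years.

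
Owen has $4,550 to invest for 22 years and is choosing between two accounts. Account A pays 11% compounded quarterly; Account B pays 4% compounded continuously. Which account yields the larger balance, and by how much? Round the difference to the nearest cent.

A: (1 + 0.0275)^88 ≈ 10.884314653, so 4,550 × 10.884314653 ≈ 49,523.6317.
B: e^(0.04·22) = e^0.88 ≈ 2.4108997064, so 4,550 × 2.4108997064 ≈ 10,969.5937.
Difference ≈ 38,554.0380 in favor of A.

Account A, by $38,554.04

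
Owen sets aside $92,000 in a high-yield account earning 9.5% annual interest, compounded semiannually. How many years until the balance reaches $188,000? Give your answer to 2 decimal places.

We need (1 + 0.0475)^(2t) = 2.0435, so 2t = ln 2.0435 / ln 1.0475 ≈ 15.3999.
t ≈ 15.3999/2 = 7.6999 years.

7.70 years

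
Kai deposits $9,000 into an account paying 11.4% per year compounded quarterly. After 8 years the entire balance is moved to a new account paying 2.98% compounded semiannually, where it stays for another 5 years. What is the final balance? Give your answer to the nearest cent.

Phase 1: 9,000·(1 + 0.0285)^32 ≈ 22,119.7382.
Phase 2: 22,119.7382·(1 + 0.0149)^10 ≈ 25,645.5789.

$25,645.58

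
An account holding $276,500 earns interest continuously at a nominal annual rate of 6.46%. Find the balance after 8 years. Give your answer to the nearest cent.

$463,594.77

A = P·e^(rt) = 276,500·e^(0.0646·8) = 276,500·e^0.5168.
e^0.5168 ≈ 1.67665376402, so A ≈ 463,594.7658.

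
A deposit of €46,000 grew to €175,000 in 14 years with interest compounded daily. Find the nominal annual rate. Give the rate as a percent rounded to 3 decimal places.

9.545%

(1 + r/365)^5110 = 175,000/46,000 = 3.80435.
1 + r/365 = 3.80435^(1/5110) ≈ 1.000262, so r/365 ≈ 0.000261511.
r ≈ 365·0.000261511 = 9.54514%.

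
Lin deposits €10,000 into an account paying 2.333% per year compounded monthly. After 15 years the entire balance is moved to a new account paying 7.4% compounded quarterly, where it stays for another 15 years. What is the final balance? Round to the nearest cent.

€42,608.46

Phase 1: 10,000·(1 + 0.02333/12)^180 ≈ 14,185.1459.
Phase 2: 14,185.1459·(1 + 0.0185)^60 ≈ 42,608.4570.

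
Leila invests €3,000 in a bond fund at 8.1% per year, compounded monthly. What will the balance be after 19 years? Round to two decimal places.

€13,907.68

Periodic rate = 8.1%/12 = 0.00675; periods = 12·19 = 228.
A = 3,000·(1 + 0.00675)^228 ≈ 3,000·4.6358943254 ≈ 13,907.6830.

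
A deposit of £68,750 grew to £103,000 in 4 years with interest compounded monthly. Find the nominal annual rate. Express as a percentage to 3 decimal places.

(1 + r/12)^48 = 103,000/68,750 = 1.49818.
1 + r/12 = 1.49818^(1/48) ≈ 1.008457, so r/12 ≈ 0.00845749.
r ≈ 12·0.00845749 = 10.14898%.

10.149%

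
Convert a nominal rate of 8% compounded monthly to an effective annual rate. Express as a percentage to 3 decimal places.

One year is 12 periods at 0.00666667 each: (1 + 0.00666667)^12 ≈ 1.083.
EAR = 1.083 − 1 ≈ 8.29995%.

8.300%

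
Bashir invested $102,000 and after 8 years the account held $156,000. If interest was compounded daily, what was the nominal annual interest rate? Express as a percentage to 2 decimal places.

5.31%

The 2920-period growth factor is 156,000/102,000 = 1.52941.
r/365 = 1.52941^(1/2920) − 1 ≈ 0.000145519, so r ≈ 365·0.000145519 = 5.31143%.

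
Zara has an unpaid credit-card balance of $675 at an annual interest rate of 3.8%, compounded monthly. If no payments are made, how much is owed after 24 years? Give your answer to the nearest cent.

$1,677.86

Periodic rate = 3.8%/12 = 0.00316667; periods = 12·24 = 288.
A = 675·(1 + 0.038/12)^288 ≈ 675·2.48571176 ≈ 1,677.8554.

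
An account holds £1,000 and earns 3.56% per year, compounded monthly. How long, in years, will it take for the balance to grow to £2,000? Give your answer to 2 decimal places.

We need (1 + 0.00296667)^(12t) = 2, so 12t = ln 2 / ln 1.002967 ≈ 233.9915.
t ≈ 233.9915/12 = 19.4993 years.

19.50 years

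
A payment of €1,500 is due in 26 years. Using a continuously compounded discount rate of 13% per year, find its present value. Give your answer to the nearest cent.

P = A·e^(−rt) = 1,500·e^(−3.38).
e^(−3.38) ≈ 0.03404745473, so P ≈ 51.0712.

€51.07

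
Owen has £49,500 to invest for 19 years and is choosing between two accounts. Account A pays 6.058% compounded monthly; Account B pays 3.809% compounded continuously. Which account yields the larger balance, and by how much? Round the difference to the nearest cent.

Account A growth factor: (1 + 0.06058/12)^228 ≈ 3.1522748758; balance ≈ 156,037.6064.
Account B growth factor: e^(0.03809·19) = e^0.72371 ≈ 2.06206931407; balance ≈ 102,072.4310.
Account A is larger by 53,965.1753.

Account A, by £53,965.18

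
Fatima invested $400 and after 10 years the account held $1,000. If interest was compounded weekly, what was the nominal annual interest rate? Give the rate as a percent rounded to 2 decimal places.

9.17%

(1 + r/52)^520 = 1,000/400 = 2.5.
1 + r/52 = 2.5^(1/520) ≈ 1.001764, so r/52 ≈ 0.00176365.
r ≈ 52·0.00176365 = 9.17099%.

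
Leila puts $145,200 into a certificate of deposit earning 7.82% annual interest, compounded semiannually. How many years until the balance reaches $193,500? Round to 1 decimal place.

3.7 years

We need (1 + 0.0391)^(2t) = 1.3326, so 2t = ln 1.3326 / ln 1.0391 ≈ 7.4870.
t ≈ 7.4870/2 = 3.7435 years.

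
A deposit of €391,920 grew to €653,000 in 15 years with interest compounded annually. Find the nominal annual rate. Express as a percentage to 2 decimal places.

(1 + r)^15 = 653,000/391,920 = 1.66616.
1 + r = 1.66616^(1/15) ≈ 1.03462, so r ≈ 0.0346204.
r ≈ 3.46204%.

3.46%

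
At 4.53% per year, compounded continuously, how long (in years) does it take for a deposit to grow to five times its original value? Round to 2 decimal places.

e^(0.0453t) = 5, so 0.0453t = ln 5 ≈ 1.6094.
t ≈ 1.6094/0.0453 ≈ 35.5284.

35.53 years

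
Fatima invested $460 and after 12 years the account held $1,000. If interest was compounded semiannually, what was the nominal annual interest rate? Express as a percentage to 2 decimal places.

The 24-period growth factor is 1,000/460 = 2.17391.
r/2 = 2.17391^(1/24) − 1 ≈ 0.0328845, so r ≈ 2·0.0328845 = 6.57690%.

6.58%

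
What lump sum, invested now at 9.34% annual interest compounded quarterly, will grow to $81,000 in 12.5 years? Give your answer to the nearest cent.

Growth factor = (1 + 0.02335)^50 ≈ 3.1710982284.
P = 81,000/3.1710982284 ≈ 25,543.2012.

$25,543.20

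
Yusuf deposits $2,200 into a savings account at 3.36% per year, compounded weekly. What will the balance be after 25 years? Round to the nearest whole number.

Growth factor = (1 + 0.0336/52)^1300 ≈ 2.315738706.
A ≈ 2,200 × 2.315738706 ≈ 5,094.6252.

$5,095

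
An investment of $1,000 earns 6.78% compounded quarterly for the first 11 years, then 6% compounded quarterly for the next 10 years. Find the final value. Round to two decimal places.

$3,800.35

Phase 1: 1,000·(1 + 0.01695)^44 ≈ 2,094.9923.
Phase 2: 2,094.9923·(1 + 0.015)^40 ≈ 3,800.3546.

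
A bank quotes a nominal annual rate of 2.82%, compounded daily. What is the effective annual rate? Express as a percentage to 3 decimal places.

One year is 365 periods at 0.0000772603 each: (1 + 0.0000772603)^365 ≈ 1.0286.
EAR = 1.0286 − 1 ≈ 2.86003%.

2.860%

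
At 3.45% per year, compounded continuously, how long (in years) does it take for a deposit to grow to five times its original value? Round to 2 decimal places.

46.65 years

e^(0.0345t) = 5, so 0.0345t = ln 5 ≈ 1.6094.
t ≈ 1.6094/0.0345 ≈ 46.6504.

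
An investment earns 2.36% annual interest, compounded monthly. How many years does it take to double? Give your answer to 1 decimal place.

29.4 years

(1 + 0.00196667)^(12t) = 2.
12t = ln 2 / ln(1 + 0.00196667) ≈ 0.69315/0.00196474 ≈ 352.7942.
t ≈ 29.3995.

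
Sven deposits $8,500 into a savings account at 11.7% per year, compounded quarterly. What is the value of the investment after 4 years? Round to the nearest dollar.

$13,482

Periodic rate = 11.7%/4 = 0.02925; periods = 4·4 = 16.
A = 8,500·(1 + 0.02925)^16 ≈ 8,500·1.5861125838 ≈ 13,481.9570.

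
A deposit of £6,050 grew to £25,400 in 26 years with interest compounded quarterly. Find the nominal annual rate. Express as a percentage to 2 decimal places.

(1 + r/4)^104 = 25,400/6,050 = 4.19835.
1 + r/4 = 4.19835^(1/104) ≈ 1.013891, so r/4 ≈ 0.0138907.
r ≈ 4·0.0138907 = 5.55628%.

5.56%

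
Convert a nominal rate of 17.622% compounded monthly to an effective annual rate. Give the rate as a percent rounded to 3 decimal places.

One year is 12 periods at 0.014685 each: (1 + 0.014685)^12 ≈ 1.191173.
EAR = 1.191173 − 1 ≈ 19.11731%.

19.117%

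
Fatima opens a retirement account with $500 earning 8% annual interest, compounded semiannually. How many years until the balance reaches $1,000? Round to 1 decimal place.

8.8 years

We need (1 + 0.04)^(2t) = 2, so 2t = ln 2 / ln 1.04 ≈ 17.6730.
t ≈ 17.6730/2 = 8.8365 years.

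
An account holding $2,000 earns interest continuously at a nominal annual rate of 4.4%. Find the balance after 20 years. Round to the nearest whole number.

A = P·e^(rt) = 2,000·e^(0.044·20) = 2,000·e^0.88.
e^0.88 ≈ 2.410899706, so A ≈ 4,821.7994.

$4,822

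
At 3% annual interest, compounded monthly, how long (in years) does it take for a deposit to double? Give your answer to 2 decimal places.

(1 + 0.0025)^(12t) = 2.
12t = ln 2 / ln(1 + 0.0025) ≈ 0.69315/0.00249688 ≈ 277.6053.
t ≈ 23.1338.

23.13 years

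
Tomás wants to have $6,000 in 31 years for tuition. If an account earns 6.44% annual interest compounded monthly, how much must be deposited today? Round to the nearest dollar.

Periodic rate = 6.44%/12 = 0.00536667; 372 periods.
P = 6,000/(1 + 0.0644/12)^372 ≈ 6,000/7.323307592 ≈ 819.3019.

$819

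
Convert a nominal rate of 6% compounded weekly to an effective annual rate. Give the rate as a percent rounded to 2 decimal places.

One year is 52 periods at 0.00115385 each: (1 + 0.00115385)^52 ≈ 1.0618.
EAR = 1.0618 − 1 ≈ 6.17998%.

6.18%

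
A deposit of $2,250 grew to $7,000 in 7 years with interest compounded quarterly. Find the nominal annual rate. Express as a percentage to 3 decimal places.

16.547%

(1 + r/4)^28 = 7,000/2,250 = 3.11111.
1 + r/4 = 3.11111^(1/28) ≈ 1.041368, so r/4 ≈ 0.0413678.
r ≈ 4·0.0413678 = 16.54710%.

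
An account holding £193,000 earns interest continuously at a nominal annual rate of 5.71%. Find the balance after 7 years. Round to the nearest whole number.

£287,836

A = P·e^(rt) = 193,000·e^(0.0571·7) = 193,000·e^0.3997.
e^0.3997 ≈ 1.49137721736, so A ≈ 287,835.8029.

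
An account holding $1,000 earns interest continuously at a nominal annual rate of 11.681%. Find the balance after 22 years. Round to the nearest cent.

A = P·e^(rt) = 1,000·e^(0.11681·22) = 1,000·e^2.56982.
e^2.56982 ≈ 13.063472804, so A ≈ 13,063.4728.

$13,063.47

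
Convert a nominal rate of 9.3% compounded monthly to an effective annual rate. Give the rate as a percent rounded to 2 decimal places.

EAR = (1 + 9.3%/12)^12 − 1 = (1 + 0.00775)^12 − 1.
(1 + 0.00775)^12 ≈ 1.097068, so EAR ≈ 9.70683%.

9.71%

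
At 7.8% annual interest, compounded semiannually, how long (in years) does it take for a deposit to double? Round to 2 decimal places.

(1 + 0.039)^(2t) = 2.
2t = ln 2 / ln(1 + 0.039) ≈ 0.69315/0.0382587 ≈ 18.1174.
t ≈ 9.0587.

9.06 years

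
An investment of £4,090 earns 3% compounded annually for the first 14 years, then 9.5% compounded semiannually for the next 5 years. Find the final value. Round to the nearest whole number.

Phase 1: 4,090·(1 + 0.03)^14 ≈ 6,186.4920.
Phase 2: 6,186.4920·(1 + 0.0475)^10 ≈ 9,839.7660.

£9,840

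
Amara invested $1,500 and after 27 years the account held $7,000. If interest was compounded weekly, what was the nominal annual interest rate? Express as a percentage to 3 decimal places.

5.708%

(1 + r/52)^1404 = 7,000/1,500 = 4.66667.
1 + r/52 = 4.66667^(1/1404) ≈ 1.001098, so r/52 ≈ 0.00109779.
r ≈ 52·0.00109779 = 5.70848%.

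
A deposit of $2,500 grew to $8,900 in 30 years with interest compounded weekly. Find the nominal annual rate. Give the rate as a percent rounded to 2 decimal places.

(1 + r/52)^1560 = 8,900/2,500 = 3.56.
1 + r/52 = 3.56^(1/1560) ≈ 1.000814, so r/52 ≈ 0.00081428.
r ≈ 52·0.00081428 = 4.23426%.

4.23%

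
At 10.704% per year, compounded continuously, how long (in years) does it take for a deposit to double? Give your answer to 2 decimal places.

6.48 years

e^(0.10704t) = 2, so 0.10704t = ln 2 ≈ 0.69315.
t ≈ 0.69315/0.10704 ≈ 6.4756.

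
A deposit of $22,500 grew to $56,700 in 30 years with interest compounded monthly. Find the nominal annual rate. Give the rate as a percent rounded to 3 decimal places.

The 360-period growth factor is 56,700/22,500 = 2.52.
r/12 = 2.52^(1/360) − 1 ≈ 0.00257068, so r ≈ 12·0.00257068 = 3.08482%.

3.085%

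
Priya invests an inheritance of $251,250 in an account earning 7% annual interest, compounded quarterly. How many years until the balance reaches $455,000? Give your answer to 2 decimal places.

8.56 years

(1 + 0.0175)^(4t) = 455,000/251,250 = 1.8109.
4t·ln(1 + 0.0175) = ln(1.8109); 4t = 0.59385/0.0173486 ≈ 34.2303.
t ≈ 8.5576 years.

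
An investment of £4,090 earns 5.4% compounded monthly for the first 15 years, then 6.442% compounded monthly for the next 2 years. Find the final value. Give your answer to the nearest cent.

After 15 years at 5.4%: 4,090 × 2.2438271322 ≈ 9,177.2530.
Then 2 years at 6.442%: 9,177.2530 × 1.1371161959 ≈ 10,435.6030.

£10,435.60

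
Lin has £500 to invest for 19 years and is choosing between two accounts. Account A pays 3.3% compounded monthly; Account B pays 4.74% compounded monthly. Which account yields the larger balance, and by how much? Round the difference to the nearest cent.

A: (1 + 0.00275)^228 ≈ 1.87037595, so 500 × 1.87037595 ≈ 935.1880.
B: (1 + 0.00395)^228 ≈ 2.456717195, so 500 × 2.456717195 ≈ 1,228.3586.
Difference ≈ 293.1706 in favor of B.

Account B, by £293.17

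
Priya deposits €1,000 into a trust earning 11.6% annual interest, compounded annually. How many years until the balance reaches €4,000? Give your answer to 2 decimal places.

12.63 years

We need (1 + 0.116)^t = 4, so t = ln 4 / ln 1.116 ≈ 12.6313.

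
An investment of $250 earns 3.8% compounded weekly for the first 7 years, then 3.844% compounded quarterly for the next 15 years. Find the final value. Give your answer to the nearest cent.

Phase 1: 250·(1 + 0.038/52)^364 ≈ 326.1521.
Phase 2: 326.1521·(1 + 0.00961)^60 ≈ 578.9469.

$578.95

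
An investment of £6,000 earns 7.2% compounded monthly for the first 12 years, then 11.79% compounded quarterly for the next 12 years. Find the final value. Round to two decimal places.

£57,255.75

Phase 1: 6,000·(1 + 0.006)^144 ≈ 14,199.0888.
Phase 2: 14,199.0888·(1 + 0.029475)^48 ≈ 57,255.7481.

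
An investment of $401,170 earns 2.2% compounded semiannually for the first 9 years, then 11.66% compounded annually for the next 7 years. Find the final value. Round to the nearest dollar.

$1,057,140

After 9 years at 2.2%: 401,170 × 1.217645310862 ≈ 488,482.7694.
Then 7 years at 11.66%: 488,482.7694 × 2.164130095529 ≈ 1,057,140.2623.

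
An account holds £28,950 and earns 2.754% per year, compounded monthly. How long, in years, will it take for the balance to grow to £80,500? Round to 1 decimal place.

(1 + 0.002295)^(12t) = 80,500/28,950 = 2.7807.
12t·ln(1 + 0.002295) = ln(2.7807); 12t = 1.0227/0.00229237 ≈ 446.1264.
t ≈ 37.1772 years.

37.2 years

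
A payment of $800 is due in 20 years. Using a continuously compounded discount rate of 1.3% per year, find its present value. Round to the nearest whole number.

P = A·e^(−rt) = 800·e^(−0.26).
e^(−0.26) ≈ 0.771051586, so P ≈ 616.8413.

$617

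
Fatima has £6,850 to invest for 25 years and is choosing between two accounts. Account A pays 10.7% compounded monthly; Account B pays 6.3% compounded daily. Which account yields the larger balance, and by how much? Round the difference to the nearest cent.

Account A growth factor: (1 + 0.107/12)^300 ≈ 14.341312831; balance ≈ 98,237.9929.
Account B growth factor: (1 + 0.063/365)^9125 ≈ 4.8300851214; balance ≈ 33,086.0831.
Account A is larger by 65,151.9098.

Account A, by £65,151.91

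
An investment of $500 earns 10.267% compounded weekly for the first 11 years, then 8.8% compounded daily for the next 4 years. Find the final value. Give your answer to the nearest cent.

Phase 1: 500·(1 + 0.10267/52)^572 ≈ 1,545.1320.
Phase 2: 1,545.1320·(1 + 0.088/365)^1460 ≈ 2,196.9432.

$2,196.94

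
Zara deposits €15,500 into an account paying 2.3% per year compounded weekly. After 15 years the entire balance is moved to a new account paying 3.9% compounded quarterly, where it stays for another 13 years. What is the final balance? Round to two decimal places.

Phase 1: 15,500·(1 + 0.023/52)^780 ≈ 21,884.1745.
Phase 2: 21,884.1745·(1 + 0.00975)^52 ≈ 36,245.2404.

€36,245.24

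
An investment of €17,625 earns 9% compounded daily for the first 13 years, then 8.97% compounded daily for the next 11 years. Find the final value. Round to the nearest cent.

€152,284.87

Phase 1: 17,625·(1 + 0.09/365)^4745 ≈ 56,779.4308.
Phase 2: 56,779.4308·(1 + 0.0897/365)^4015 ≈ 152,284.8687.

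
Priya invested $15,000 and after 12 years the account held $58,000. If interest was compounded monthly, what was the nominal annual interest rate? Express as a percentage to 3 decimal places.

11.323%

(1 + r/12)^144 = 58,000/15,000 = 3.86667.
1 + r/12 = 3.86667^(1/144) ≈ 1.009436, so r/12 ≈ 0.00943586.
r ≈ 12·0.00943586 = 11.32303%.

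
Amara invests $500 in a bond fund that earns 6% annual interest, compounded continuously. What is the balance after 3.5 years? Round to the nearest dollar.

A = P·e^(rt) = 500·e^(0.06·3.5) = 500·e^0.21.
e^0.21 ≈ 1.23367806, so A ≈ 616.8390.

$617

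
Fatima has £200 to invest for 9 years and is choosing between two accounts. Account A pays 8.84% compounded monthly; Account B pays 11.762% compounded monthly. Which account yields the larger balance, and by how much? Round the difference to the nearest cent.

Account B, by £131.63

A: (1 + 0.0884/12)^108 ≈ 2.20931796, so 200 × 2.20931796 ≈ 441.8636.
B: (1 + 0.11762/12)^108 ≈ 2.86745744, so 200 × 2.86745744 ≈ 573.4915.
Difference ≈ 131.6279 in favor of B.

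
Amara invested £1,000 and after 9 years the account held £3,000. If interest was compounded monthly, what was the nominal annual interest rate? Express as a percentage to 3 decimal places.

The 108-period growth factor is 3,000/1,000 = 3.
r/12 = 3^(1/108) − 1 ≈ 0.0102243, so r ≈ 12·0.0102243 = 12.26910%.

12.269%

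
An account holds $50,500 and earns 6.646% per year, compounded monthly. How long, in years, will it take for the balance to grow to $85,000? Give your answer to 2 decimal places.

7.86 years

We need (1 + 0.00553833)^(12t) = 1.6832, so 12t = ln 1.6832 / ln 1.005538 ≈ 94.2736.
t ≈ 94.2736/12 = 7.8561 years.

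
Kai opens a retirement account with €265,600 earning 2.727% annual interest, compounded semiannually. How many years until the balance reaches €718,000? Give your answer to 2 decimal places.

(1 + 0.013635)^(2t) = 718,000/265,600 = 2.7033.
2t·ln(1 + 0.013635) = ln(2.7033); 2t = 0.99448/0.0135429 ≈ 73.4318.
t ≈ 36.7159 years.

36.72 years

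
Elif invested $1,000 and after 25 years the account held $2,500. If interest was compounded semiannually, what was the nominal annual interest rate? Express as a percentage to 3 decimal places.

(1 + r/2)^50 = 2,500/1,000 = 2.5.
1 + r/2 = 2.5^(1/50) ≈ 1.018495, so r/2 ≈ 0.0184948.
r ≈ 2·0.0184948 = 3.69895%.

3.699%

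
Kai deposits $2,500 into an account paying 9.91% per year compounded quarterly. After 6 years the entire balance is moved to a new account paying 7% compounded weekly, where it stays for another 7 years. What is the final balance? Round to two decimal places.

$7,339.83

Phase 1: 2,500·(1 + 0.024775)^24 ≈ 4,498.0527.
Phase 2: 4,498.0527·(1 + 0.07/52)^364 ≈ 7,339.8254.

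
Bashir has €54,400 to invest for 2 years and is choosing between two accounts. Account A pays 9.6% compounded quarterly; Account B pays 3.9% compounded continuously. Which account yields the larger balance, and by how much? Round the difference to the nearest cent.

A: (1 + 0.024)^8 ≈ 1.2089258196, so 54,400 × 1.2089258196 ≈ 65,765.5646.
B: e^(0.039·2) = e^0.078 ≈ 1.0811226587, so 54,400 × 1.0811226587 ≈ 58,813.0726.
Difference ≈ 6,952.4920 in favor of A.

Account A, by €6,952.49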